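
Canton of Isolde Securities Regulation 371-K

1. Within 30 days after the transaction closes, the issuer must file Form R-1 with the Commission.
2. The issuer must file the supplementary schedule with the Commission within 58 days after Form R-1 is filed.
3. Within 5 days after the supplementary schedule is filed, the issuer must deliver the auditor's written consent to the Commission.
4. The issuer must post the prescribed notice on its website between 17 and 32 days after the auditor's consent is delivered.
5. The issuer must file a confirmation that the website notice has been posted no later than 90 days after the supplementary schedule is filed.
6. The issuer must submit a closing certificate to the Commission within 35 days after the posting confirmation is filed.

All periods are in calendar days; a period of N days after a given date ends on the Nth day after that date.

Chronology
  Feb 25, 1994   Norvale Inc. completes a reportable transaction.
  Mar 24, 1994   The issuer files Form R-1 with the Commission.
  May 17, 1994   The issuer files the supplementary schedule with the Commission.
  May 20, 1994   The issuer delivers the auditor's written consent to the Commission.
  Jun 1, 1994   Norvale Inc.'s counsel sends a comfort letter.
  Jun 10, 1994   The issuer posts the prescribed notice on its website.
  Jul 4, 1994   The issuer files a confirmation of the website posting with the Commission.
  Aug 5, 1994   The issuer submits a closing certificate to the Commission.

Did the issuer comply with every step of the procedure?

Step 1: 30 days after Feb 25, 1994 (when the transaction closes) is Mar 27, 1994; done Mar 24, 1994 — timely.
Step 2: 58 days after Mar 24, 1994 (when Form R-1 is filed) is May 21, 1994; done May 17, 1994 — timely.
Step 3: 5 days after May 17, 1994 (when the supplementary schedule is filed) is May 22, 1994; May 20, 1994 is within that limit.
Step 4: the window is 17–32 days after May 20, 1994 (when the auditor's consent is delivered), so Jun 6, 1994 through Jun 21, 1994; done Jun 10, 1994 — within the window.
Step 5: 90 days after May 17, 1994 (when the supplementary schedule is filed) is Aug 15, 1994; done Jul 4, 1994 — timely.
Step 6: 35 days after Jul 4, 1994 (when the posting confirmation is filed) is Aug 8, 1994; Aug 5, 1994 is within that limit.

Yes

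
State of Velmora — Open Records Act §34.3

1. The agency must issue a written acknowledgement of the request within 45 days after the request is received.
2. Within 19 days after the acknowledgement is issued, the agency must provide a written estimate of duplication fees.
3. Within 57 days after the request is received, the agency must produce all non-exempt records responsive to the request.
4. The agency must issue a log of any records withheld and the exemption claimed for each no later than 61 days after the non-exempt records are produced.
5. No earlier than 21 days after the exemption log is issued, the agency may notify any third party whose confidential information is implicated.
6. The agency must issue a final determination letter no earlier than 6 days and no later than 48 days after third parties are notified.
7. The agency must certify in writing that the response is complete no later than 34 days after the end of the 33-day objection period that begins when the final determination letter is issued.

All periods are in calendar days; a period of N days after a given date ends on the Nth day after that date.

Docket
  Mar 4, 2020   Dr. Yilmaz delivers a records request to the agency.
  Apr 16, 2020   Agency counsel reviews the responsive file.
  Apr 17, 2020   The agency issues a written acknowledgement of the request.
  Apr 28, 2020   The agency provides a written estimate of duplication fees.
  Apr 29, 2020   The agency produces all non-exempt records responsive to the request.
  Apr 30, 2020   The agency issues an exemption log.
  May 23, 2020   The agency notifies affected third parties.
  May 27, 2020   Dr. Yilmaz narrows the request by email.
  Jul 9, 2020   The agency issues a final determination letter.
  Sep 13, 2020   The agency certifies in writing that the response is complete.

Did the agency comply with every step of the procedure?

Yes

(1) due by Mar 4, 2020 + 45 days = Apr 18, 2020; done Apr 17, 2020 — timely.
(2) due by Apr 17, 2020 + 19 days = May 6, 2020; Apr 28, 2020 is within that limit.
(3) due by Mar 4, 2020 + 57 days = Apr 30, 2020; Apr 29, 2020 is within that limit.
(4) due by Apr 29, 2020 + 61 days = Jun 29, 2020; done Apr 30, 2020 — timely.
(5) permitted from Apr 30, 2020 + 21 days = May 21, 2020 onward; done May 23, 2020, after the minimum wait.
(6) the permitted window runs from May 23, 2020 + 6 = May 29, 2020 to May 23, 2020 + 48 = Jul 10, 2020; done Jul 9, 2020 — within the window.
(7) due by Aug 11, 2020 + 34 days = Sep 14, 2020; Sep 13, 2020 is within that limit.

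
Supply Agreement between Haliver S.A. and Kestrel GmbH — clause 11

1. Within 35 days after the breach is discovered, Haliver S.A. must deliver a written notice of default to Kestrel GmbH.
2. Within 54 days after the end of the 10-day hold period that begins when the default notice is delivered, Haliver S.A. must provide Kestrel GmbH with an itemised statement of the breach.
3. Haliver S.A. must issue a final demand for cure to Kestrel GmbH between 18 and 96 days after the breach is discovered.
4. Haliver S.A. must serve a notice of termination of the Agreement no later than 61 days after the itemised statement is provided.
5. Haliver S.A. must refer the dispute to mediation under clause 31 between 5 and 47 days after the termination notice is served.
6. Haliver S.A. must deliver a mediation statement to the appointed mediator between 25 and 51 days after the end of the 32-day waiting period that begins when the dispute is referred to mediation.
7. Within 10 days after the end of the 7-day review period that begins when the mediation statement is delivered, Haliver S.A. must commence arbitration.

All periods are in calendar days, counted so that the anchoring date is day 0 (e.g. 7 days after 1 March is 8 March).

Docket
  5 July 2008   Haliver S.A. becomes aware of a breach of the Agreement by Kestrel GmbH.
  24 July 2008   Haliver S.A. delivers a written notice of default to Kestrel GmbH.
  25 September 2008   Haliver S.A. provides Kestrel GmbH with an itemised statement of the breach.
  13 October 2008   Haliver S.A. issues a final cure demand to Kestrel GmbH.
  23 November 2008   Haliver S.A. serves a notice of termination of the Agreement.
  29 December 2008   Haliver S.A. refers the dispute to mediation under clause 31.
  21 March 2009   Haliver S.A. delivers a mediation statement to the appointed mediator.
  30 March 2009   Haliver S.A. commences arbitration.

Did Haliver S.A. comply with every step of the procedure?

Step 1 — counting 35 days from 5 July 2008 (when the breach is discovered) gives a deadline of 9 August 2008; 24 July 2008 is within that limit.
Step 2 — counting 54 days from 3 August 2008 (end of the 10-day hold period, which began when the default notice is delivered on 24 July 2008) gives a deadline of 26 September 2008; 25 September 2008 is within that limit.
Step 3 — 18 and 96 days from 5 July 2008 (when the breach is discovered) are 23 July 2008 and 9 October 2008 respectively; 13 October 2008 is 4 days past the end of the window.
The procedure was therefore not followed at step 3.

No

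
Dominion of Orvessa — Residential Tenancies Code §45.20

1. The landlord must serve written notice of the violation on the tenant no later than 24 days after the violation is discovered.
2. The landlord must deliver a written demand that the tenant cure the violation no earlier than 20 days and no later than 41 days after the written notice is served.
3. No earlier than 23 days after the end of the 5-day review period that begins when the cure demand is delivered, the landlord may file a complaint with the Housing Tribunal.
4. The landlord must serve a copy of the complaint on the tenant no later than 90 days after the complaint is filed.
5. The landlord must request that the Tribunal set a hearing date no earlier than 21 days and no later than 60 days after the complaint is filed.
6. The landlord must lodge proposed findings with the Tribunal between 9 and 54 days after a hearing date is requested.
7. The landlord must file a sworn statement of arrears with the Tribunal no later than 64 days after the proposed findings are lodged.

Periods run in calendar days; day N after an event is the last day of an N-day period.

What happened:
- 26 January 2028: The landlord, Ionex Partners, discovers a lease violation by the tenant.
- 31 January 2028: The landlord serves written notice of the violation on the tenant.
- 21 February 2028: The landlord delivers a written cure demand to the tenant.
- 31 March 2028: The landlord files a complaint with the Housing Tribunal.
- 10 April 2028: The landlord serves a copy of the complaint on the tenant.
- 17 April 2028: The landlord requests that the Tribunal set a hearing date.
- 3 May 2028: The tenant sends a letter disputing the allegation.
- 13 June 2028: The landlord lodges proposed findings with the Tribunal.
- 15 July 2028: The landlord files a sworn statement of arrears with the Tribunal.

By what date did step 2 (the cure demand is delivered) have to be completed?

12 March 2028

Step 2 runs from 31 January 2028, when the written notice is served. The window is 20–41 days after 31 January 2028; it closes on 12 March 2028.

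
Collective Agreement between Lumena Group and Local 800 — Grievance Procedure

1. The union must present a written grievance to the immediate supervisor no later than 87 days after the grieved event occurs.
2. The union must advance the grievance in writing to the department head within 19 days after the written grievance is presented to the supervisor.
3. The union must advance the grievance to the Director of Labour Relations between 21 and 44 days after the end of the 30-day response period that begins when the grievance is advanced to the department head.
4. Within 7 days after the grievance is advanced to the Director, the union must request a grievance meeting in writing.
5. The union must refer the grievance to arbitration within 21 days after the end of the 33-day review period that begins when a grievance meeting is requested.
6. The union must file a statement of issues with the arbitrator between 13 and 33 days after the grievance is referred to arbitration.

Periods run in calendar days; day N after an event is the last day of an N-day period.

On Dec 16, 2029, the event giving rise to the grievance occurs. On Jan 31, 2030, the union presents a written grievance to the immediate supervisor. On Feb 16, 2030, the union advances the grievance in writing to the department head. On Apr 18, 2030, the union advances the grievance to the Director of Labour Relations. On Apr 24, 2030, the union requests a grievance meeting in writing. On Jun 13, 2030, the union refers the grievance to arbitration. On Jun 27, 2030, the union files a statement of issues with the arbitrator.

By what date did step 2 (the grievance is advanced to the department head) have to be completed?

Feb 19, 2030

Step 2 runs from Jan 31, 2030, when the written grievance is presented to the supervisor. 19 days after Jan 31, 2030 is Feb 19, 2030.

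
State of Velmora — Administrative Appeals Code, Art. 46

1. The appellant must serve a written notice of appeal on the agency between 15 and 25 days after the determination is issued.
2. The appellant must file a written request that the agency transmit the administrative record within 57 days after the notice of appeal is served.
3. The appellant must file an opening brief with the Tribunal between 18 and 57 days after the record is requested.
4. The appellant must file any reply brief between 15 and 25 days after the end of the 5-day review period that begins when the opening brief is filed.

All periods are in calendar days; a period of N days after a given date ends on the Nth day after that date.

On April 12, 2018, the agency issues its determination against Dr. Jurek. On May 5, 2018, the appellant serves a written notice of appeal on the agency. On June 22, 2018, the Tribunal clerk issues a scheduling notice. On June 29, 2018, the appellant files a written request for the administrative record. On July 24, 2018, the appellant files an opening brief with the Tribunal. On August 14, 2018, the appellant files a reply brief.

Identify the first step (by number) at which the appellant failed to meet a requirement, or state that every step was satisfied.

None — every step was satisfied

Step 1 — 15 and 25 days from April 12, 2018 (when the determination is issued) are April 27, 2018 and May 7, 2018 respectively; May 5, 2018 falls inside that range.
Step 2 — counting 57 days from May 5, 2018 (when the notice of appeal is served) gives a deadline of July 1, 2018; completed June 29, 2018, before the deadline.
Step 3 — 18 and 57 days from June 29, 2018 (when the record is requested) are July 17, 2018 and August 25, 2018 respectively; July 24, 2018 falls inside that range.
Step 4 — 15 and 25 days from July 29, 2018 (end of the 5-day review period, which began when the opening brief is filed on July 24, 2018) are August 13, 2018 and August 23, 2018 respectively; done August 14, 2018, which is between those dates.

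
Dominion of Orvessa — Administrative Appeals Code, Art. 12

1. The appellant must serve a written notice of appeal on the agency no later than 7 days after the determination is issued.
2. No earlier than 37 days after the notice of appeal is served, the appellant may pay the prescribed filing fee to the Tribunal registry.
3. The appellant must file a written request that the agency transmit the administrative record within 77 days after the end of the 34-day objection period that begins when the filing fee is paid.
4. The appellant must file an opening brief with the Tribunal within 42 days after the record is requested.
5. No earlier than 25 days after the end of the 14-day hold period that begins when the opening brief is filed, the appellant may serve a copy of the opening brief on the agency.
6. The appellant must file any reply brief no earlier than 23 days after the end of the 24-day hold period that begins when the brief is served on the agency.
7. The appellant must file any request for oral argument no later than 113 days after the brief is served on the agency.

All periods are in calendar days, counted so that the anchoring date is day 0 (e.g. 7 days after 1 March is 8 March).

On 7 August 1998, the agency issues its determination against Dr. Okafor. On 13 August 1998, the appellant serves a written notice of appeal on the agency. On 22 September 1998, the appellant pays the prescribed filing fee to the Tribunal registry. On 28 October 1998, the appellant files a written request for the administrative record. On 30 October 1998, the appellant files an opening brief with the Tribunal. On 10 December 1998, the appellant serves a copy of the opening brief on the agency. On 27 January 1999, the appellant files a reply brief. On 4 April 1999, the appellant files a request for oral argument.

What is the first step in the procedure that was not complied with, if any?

Step 1: 7 days after 7 August 1998 (when the determination is issued) is 14 August 1998; done 13 August 1998 — timely.
Step 2: the earliest permitted date is 37 days after 13 August 1998 (when the notice of appeal is served), i.e. 19 September 1998; 22 September 1998 is on or after that date.
Step 3: 77 days after 26 October 1998 (end of the 34-day objection period, which began when the filing fee is paid on 22 September 1998) is 11 January 1999; 28 October 1998 is within that limit.
Step 4: 42 days after 28 October 1998 (when the record is requested) is 9 December 1998; completed 30 October 1998, before the deadline.
Step 5: the earliest permitted date is 25 days after 13 November 1998 (end of the 14-day hold period, which began when the opening brief is filed on 30 October 1998), i.e. 8 December 1998; done 10 December 1998, after the minimum wait.
Step 6: the earliest permitted date is 23 days after 3 January 1999 (end of the 24-day hold period, which began when the brief is served on the agency on 10 December 1998), i.e. 26 January 1999; done 27 January 1999, after the minimum wait.
Step 7: 113 days after 10 December 1998 (when the brief is served on the agency) is 2 April 1999; 4 April 1999 misses that deadline by 2 days.
Later steps need not be reached.

Step 7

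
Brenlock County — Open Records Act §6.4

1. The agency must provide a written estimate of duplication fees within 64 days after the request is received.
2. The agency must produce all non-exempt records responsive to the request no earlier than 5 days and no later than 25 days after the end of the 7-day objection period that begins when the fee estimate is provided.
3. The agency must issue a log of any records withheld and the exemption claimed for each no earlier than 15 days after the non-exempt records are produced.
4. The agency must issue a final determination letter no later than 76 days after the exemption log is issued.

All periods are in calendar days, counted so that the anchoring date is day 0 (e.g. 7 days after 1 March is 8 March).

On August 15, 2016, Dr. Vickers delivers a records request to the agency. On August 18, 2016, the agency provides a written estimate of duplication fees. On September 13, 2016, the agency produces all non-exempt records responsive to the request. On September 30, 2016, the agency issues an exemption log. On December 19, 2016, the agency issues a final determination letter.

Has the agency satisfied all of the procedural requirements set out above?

No

Step 1: 64 days after August 15, 2016 (when the request is received) is October 18, 2016; August 18, 2016 is within that limit.
Step 2: the window is 5–25 days after August 25, 2016 (end of the 7-day objection period, which began when the fee estimate is provided on August 18, 2016), so August 30, 2016 through September 19, 2016; September 13, 2016 falls inside that range.
Step 3: the earliest permitted date is 15 days after September 13, 2016 (when the non-exempt records are produced), i.e. September 28, 2016; September 30, 2016 is on or after that date.
Step 4: 76 days after September 30, 2016 (when the exemption log is issued) is December 15, 2016; done December 19, 2016 — 4 days late.
No need to go further; step 4 was not satisfied.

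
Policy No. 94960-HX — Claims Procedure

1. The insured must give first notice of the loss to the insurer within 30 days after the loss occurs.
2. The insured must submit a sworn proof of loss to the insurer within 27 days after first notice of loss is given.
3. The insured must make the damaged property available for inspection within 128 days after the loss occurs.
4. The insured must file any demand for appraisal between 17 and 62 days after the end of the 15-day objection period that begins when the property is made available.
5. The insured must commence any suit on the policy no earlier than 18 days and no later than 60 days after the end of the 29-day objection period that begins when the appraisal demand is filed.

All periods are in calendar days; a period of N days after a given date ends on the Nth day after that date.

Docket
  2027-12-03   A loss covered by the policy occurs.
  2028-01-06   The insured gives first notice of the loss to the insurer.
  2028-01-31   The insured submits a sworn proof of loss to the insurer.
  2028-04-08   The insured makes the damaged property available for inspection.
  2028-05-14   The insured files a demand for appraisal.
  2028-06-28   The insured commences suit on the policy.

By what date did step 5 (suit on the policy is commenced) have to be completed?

2028-08-11

The appraisal demand is filed on 2028-05-14; the 29-day objection period therefore ends 2028-06-12, and step 5 runs from that date. The window is 18–60 days after 2028-06-12; it closes on 2028-08-11.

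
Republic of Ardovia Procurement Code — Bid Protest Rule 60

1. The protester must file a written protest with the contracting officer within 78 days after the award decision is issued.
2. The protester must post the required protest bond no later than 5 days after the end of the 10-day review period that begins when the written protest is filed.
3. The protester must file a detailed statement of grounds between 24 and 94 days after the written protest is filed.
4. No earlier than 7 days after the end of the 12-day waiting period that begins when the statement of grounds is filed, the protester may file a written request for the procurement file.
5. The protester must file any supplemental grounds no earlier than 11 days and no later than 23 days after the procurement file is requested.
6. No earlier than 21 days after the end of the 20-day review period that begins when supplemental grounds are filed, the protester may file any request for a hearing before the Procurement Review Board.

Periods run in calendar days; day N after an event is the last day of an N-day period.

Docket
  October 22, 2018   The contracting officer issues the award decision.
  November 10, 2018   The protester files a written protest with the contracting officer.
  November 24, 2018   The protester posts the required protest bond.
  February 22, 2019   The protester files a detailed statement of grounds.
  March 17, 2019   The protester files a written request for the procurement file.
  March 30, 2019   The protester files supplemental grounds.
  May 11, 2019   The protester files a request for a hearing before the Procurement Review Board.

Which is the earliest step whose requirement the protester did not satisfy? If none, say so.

Step 1 — counting 78 days from October 22, 2018 (when the award decision is issued) gives a deadline of January 8, 2019; done November 10, 2018 — timely.
Step 2 — counting 5 days from November 20, 2018 (end of the 10-day review period, which began when the written protest is filed on November 10, 2018) gives a deadline of November 25, 2018; November 24, 2018 is within that limit.
Step 3 — 24 and 94 days from November 10, 2018 (when the written protest is filed) are December 4, 2018 and February 12, 2019 respectively; February 22, 2019 is 10 days past the end of the window.

Step 3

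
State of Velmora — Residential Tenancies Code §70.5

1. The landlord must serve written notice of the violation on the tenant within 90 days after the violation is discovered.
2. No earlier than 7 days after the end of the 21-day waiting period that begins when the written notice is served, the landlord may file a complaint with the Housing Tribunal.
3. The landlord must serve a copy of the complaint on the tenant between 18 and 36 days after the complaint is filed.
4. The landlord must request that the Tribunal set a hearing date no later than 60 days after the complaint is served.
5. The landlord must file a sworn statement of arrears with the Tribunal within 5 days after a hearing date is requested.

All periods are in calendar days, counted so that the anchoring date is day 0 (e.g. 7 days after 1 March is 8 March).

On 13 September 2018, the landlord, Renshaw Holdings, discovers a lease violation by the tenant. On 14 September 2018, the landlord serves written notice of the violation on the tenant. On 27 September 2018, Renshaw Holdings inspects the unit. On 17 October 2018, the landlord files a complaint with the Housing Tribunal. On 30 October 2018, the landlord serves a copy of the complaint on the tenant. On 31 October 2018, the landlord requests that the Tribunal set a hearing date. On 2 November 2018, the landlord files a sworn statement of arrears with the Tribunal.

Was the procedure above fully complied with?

No

(1) due by 13 September 2018 + 90 days = 12 December 2018; completed 14 September 2018, before the deadline.
(2) permitted from 5 October 2018 + 7 days = 12 October 2018 onward; done 17 October 2018, after the minimum wait.
(3) the permitted window runs from 17 October 2018 + 18 = 4 November 2018 to 17 October 2018 + 36 = 22 November 2018; 30 October 2018 is 5 days too early.
No need to go further; step 3 was not satisfied.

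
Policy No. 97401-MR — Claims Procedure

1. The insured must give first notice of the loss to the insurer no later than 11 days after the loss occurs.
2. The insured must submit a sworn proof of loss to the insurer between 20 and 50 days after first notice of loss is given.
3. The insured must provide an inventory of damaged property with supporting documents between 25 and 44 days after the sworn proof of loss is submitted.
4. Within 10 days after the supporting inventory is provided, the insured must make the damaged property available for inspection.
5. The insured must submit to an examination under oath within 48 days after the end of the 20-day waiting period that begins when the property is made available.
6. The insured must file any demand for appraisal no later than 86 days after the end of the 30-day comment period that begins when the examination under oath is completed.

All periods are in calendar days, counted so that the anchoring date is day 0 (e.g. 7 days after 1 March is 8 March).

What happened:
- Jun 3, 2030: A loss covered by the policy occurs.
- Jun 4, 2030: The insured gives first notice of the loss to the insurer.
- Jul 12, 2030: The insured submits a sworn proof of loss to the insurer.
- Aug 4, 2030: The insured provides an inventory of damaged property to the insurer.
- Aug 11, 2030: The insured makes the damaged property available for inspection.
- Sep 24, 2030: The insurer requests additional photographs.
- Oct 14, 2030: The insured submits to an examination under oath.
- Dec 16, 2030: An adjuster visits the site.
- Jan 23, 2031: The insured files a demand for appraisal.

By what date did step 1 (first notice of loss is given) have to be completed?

Step 1 runs from Jun 3, 2030, when the loss occurs. 11 days after Jun 3, 2030 is Jun 14, 2030.

Jun 14, 2030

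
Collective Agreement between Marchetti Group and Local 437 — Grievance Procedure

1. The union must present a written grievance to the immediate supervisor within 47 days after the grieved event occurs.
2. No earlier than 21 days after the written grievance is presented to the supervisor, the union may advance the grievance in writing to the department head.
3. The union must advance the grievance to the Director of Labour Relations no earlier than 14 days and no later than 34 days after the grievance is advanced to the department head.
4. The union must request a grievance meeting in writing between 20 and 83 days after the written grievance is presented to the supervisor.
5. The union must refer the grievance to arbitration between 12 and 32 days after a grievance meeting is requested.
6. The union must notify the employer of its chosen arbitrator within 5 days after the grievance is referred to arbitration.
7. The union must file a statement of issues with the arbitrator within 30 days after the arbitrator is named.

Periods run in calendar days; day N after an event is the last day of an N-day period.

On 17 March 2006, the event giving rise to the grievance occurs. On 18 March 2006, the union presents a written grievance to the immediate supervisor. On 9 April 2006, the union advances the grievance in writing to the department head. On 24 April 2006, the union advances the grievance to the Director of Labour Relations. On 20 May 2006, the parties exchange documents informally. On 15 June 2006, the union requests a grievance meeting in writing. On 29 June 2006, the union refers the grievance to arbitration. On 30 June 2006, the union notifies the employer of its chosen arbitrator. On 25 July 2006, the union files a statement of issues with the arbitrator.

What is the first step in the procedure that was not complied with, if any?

(1) due by 17 March 2006 + 47 days = 3 May 2006; done 18 March 2006 — timely.
(2) permitted from 18 March 2006 + 21 days = 8 April 2006 onward; done 9 April 2006 — permitted.
(3) the permitted window runs from 9 April 2006 + 14 = 23 April 2006 to 9 April 2006 + 34 = 13 May 2006; done 24 April 2006 — within the window.
(4) the permitted window runs from 18 March 2006 + 20 = 7 April 2006 to 18 March 2006 + 83 = 9 June 2006; 15 June 2006 is 6 days past the end of the window.

Step 4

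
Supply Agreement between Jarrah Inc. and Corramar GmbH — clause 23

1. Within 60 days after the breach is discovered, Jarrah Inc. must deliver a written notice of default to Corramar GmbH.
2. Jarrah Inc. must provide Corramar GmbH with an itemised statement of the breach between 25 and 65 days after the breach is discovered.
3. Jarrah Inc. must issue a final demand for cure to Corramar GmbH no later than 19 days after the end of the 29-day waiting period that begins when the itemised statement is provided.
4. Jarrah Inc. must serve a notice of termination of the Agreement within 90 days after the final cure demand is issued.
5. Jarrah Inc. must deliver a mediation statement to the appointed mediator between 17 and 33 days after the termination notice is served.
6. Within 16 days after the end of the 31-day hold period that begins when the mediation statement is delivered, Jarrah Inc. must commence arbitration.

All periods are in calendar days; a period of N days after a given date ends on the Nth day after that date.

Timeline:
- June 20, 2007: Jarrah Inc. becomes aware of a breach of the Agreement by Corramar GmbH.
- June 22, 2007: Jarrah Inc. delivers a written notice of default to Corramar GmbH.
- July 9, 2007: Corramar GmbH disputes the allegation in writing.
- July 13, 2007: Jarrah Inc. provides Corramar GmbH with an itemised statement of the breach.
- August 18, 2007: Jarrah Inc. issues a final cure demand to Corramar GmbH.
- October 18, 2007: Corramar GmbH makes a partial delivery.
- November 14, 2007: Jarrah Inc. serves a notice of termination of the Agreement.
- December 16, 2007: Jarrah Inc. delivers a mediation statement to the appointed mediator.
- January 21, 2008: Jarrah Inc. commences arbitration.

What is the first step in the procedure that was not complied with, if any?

Step 2

(1) due by June 20, 2007 + 60 days = August 19, 2007; completed June 22, 2007, before the deadline.
(2) the permitted window runs from June 20, 2007 + 25 = July 15, 2007 to June 20, 2007 + 65 = August 24, 2007; July 13, 2007 is 2 days too early.
The procedure was therefore not followed at step 2.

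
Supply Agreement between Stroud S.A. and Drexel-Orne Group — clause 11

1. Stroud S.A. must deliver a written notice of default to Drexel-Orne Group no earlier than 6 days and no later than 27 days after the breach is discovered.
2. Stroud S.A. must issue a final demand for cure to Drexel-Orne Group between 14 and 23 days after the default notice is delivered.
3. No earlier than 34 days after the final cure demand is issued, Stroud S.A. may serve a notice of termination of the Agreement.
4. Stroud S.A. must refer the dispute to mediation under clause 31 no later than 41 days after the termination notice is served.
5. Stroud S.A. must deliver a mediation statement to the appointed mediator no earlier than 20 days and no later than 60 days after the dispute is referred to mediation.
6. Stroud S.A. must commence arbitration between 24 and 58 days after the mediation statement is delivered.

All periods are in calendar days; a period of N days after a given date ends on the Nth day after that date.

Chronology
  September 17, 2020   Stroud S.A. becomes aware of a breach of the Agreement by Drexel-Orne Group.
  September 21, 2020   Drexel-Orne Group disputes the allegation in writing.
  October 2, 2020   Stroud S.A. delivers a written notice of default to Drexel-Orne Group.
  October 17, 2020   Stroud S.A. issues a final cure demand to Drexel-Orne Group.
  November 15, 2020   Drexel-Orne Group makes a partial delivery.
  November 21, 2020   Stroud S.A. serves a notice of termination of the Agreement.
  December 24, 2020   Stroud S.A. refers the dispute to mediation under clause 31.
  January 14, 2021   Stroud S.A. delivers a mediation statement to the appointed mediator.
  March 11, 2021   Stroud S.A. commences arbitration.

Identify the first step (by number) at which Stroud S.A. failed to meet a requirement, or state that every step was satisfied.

(1) the permitted window runs from September 17, 2020 + 6 = September 23, 2020 to September 17, 2020 + 27 = October 14, 2020; October 2, 2020 falls inside that range.
(2) the permitted window runs from October 2, 2020 + 14 = October 16, 2020 to October 2, 2020 + 23 = October 25, 2020; done October 17, 2020, which is between those dates.
(3) permitted from October 17, 2020 + 34 days = November 20, 2020 onward; done November 21, 2020 — permitted.
(4) due by November 21, 2020 + 41 days = January 1, 2021; done December 24, 2020 — timely.
(5) the permitted window runs from December 24, 2020 + 20 = January 13, 2021 to December 24, 2020 + 60 = February 22, 2021; done January 14, 2021 — within the window.
(6) the permitted window runs from January 14, 2021 + 24 = February 7, 2021 to January 14, 2021 + 58 = March 13, 2021; March 11, 2021 falls inside that range.

None — every step was satisfied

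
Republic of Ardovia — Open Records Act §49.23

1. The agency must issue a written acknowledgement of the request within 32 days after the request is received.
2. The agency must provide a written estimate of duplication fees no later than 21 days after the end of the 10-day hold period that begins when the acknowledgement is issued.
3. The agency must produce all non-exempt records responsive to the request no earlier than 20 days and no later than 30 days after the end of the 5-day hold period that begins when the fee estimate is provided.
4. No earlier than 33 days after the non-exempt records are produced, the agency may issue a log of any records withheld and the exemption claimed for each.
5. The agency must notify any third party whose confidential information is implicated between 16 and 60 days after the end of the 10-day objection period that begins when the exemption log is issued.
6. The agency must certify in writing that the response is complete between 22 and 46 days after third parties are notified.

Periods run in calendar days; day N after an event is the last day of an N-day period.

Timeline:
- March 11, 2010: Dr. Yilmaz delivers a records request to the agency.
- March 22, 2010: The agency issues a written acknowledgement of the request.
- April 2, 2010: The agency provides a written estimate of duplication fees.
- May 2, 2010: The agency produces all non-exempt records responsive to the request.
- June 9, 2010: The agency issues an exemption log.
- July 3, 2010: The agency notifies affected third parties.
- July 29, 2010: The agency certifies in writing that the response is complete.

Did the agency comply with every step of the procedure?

No

Step 1: 32 days after March 11, 2010 (when the request is received) is April 12, 2010; March 22, 2010 is within that limit.
Step 2: 21 days after April 1, 2010 (end of the 10-day hold period, which began when the acknowledgement is issued on March 22, 2010) is April 22, 2010; April 2, 2010 is within that limit.
Step 3: the window is 20–30 days after April 7, 2010 (end of the 5-day hold period, which began when the fee estimate is provided on April 2, 2010), so April 27, 2010 through May 7, 2010; done May 2, 2010 — within the window.
Step 4: the earliest permitted date is 33 days after May 2, 2010 (when the non-exempt records are produced), i.e. June 4, 2010; done June 9, 2010, after the minimum wait.
Step 5: the window is 16–60 days after June 19, 2010 (end of the 10-day objection period, which began when the exemption log is issued on June 9, 2010), so July 5, 2010 through August 18, 2010; July 3, 2010 is 2 days too early.
The analysis stops there.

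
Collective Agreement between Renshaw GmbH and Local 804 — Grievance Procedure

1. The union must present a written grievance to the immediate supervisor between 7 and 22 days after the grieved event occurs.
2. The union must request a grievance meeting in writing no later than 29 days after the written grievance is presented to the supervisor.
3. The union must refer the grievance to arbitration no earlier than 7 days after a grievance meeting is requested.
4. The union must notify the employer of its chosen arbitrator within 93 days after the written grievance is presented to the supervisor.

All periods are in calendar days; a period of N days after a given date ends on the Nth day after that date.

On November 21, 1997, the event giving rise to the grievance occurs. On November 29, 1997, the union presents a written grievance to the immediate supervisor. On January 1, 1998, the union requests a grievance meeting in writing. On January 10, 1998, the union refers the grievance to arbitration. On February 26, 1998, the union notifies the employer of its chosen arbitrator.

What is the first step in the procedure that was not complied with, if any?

Step 2

Step 1: the window is 7–22 days after November 21, 1997 (when the grieved event occurs), so November 28, 1997 through December 13, 1997; done November 29, 1997 — within the window.
Step 2: 29 days after November 29, 1997 (when the written grievance is presented to the supervisor) is December 28, 1997; not done until January 1, 1998, 4 days after the deadline.
Later steps need not be reached.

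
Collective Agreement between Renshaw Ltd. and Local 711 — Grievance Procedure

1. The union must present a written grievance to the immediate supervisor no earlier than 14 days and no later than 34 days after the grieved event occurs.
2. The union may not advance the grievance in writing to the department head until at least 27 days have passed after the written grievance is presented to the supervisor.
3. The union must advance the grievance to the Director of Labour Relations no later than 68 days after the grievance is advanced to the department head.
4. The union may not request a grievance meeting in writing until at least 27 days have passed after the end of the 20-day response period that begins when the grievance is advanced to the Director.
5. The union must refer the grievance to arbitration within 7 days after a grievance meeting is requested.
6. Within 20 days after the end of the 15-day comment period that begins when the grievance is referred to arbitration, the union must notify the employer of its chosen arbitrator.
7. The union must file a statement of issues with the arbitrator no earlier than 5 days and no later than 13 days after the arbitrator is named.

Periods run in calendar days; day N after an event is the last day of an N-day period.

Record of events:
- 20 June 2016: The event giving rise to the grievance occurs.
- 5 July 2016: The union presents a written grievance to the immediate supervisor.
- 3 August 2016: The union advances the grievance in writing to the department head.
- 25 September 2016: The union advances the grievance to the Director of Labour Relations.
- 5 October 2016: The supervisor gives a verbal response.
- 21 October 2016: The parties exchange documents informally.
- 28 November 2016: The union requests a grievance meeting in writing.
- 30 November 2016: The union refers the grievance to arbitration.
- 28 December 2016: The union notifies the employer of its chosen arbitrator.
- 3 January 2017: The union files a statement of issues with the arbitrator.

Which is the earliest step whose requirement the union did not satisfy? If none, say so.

Step 1: the window is 14–34 days after 20 June 2016 (when the grieved event occurs), so 4 July 2016 through 24 July 2016; 5 July 2016 falls inside that range.
Step 2: the earliest permitted date is 27 days after 5 July 2016 (when the written grievance is presented to the supervisor), i.e. 1 August 2016; done 3 August 2016, after the minimum wait.
Step 3: 68 days after 3 August 2016 (when the grievance is advanced to the department head) is 10 October 2016; 25 September 2016 is within that limit.
Step 4: the earliest permitted date is 27 days after 15 October 2016 (end of the 20-day response period, which began when the grievance is advanced to the Director on 25 September 2016), i.e. 11 November 2016; 28 November 2016 is on or after that date.
Step 5: 7 days after 28 November 2016 (when a grievance meeting is requested) is 5 December 2016; 30 November 2016 is within that limit.
Step 6: 20 days after 15 December 2016 (end of the 15-day comment period, which began when the grievance is referred to arbitration on 30 November 2016) is 4 January 2017; done 28 December 2016 — timely.
Step 7: the window is 5–13 days after 28 December 2016 (when the arbitrator is named), so 2 January 2017 through 10 January 2017; done 3 January 2017 — within the window.

None — every step was satisfied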